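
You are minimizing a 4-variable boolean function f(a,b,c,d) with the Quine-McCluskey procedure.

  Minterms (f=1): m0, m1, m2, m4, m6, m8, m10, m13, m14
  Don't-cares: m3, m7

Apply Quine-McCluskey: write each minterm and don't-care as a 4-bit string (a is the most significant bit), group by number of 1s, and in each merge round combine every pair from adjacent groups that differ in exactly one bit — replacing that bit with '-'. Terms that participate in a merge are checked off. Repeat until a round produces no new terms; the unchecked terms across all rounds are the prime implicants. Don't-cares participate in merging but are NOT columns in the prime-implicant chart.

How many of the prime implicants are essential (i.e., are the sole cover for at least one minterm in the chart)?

[col 0] 0000*, 0001*, 0010*, 0011*, 0100*, 0110*, 0111*, 1000*, 1010*, 1101, 1110*
[col 1] -000*, -010*, -110*, 0-00*, 0-10*, 0-11*, 00-0*, 00-1*, 000-*, 001-*, 01-0*, 011-*, 1-10*, 10-0*
[col 2] --10, -0-0, 0--0, 0-1-, 00--
Prime implicants: --10, -0-0, 0--0, 0-1-, 00--, 1101
PI chart (minterm → PIs covering it):
  0 | -0-0,0--0,00--
  1 | 00--  (sole → essential)
  2 | --10,-0-0,0--0,0-1-,00--
  4 | 0--0  (sole → essential)
  6 | --10,0--0,0-1-
  8 | -0-0  (sole → essential)
  10 | --10,-0-0
  13 | 1101  (sole → essential)
  14 | --10  (sole → essential)
Essential prime implicants: --10, -0-0, 0--0, 00--, 1101

5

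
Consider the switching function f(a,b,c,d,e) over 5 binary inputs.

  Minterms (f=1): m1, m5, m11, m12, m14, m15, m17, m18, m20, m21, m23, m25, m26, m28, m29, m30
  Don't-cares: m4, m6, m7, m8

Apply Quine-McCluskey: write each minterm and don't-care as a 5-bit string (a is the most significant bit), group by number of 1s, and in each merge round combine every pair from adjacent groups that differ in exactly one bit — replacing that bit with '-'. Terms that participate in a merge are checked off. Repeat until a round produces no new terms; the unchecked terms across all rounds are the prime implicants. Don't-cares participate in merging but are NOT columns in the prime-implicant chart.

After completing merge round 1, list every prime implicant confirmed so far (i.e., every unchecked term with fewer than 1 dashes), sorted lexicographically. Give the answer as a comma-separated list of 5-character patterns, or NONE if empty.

NONE

[col 0] 00001*, 00100*, 00101*, 00110*, 00111*, 01000*, 01011*, 01100*, 01110*, 01111*, 10001*, 10010*, 10100*, 10101*, 10111*, 11001*, 11010*, 11100*, 11101*, 11110*
[col 1] -0001*, -0100*, -0101*, -0111*, -1100*, -1110*, 0-100*, 0-110*, 0-111*, 00-01*, 001-0*, 001-1*, 0010-*, 0011-*, 01-00, 01-11, 011-0*, 0111-*, 1-001*, 1-010, 1-100*, 1-101*, 10-01*, 101-1*, 1010-*, 11-01*, 11-10, 111-0*, 1110-*
[col 2] --100, -0-01, -01-1, -010-, -11-0, 0-1-0, 0-11-, 001--, 1--01, 1-10-
Prime implicants: --100, -0-01, -01-1, -010-, -11-0, 0-1-0, 0-11-, 001--, 01-00, 01-11, 1--01, 1-010, 1-10-, 11-10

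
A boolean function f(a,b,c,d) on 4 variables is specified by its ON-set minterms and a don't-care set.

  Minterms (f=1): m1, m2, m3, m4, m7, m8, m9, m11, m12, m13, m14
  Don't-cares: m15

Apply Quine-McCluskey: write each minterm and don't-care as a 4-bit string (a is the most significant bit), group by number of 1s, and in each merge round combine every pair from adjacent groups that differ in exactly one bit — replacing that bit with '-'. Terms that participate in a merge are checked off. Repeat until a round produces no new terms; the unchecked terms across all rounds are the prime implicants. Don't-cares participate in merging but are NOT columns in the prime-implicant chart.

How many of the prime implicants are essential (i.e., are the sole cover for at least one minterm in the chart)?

6

Round 0: 0001✓ 0010✓ 0011✓ 0100✓ 0111✓ 1000✓ 1001✓ 1011✓ 1100✓ 1101✓ 1110✓ 1111✓
Round 1: -001✓ -011✓ -100 -111✓ 0-11✓ 00-1✓ 001- 1-00✓ 1-01✓ 1-11✓ 10-1✓ 100-✓ 11-0✓ 11-1✓ 110-✓ 111-✓
Round 2: --11 -0-1 1--1 1-0- 11--
PIs = {--11, -0-1, -100, 001-, 1--1, 1-0-, 11--}
Coverage chart:
  m1: -0-1 ←essential
  m2: 001- ←essential
  m3: --11,-0-1,001-
  m4: -100 ←essential
  m7: --11 ←essential
  m8: 1-0- ←essential
  m9: -0-1,1--1,1-0-
  m11: --11,-0-1,1--1
  m12: -100,1-0-,11--
  m13: 1--1,1-0-,11--
  m14: 11-- ←essential
Essential: --11, -0-1, -100, 001-, 1-0-, 11--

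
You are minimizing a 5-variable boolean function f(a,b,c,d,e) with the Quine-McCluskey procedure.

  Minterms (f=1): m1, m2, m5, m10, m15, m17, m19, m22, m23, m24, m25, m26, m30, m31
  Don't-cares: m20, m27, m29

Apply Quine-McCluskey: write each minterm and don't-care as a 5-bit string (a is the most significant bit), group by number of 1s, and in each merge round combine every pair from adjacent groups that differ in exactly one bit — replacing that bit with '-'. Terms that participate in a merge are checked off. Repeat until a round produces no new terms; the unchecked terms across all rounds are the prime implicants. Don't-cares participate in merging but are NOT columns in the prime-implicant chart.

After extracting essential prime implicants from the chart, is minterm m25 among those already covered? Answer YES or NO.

YES

Round 0: 00001✓ 00010✓ 00101✓ 01010✓ 01111✓ 10001✓ 10011✓ 10100✓ 10110✓ 10111✓ 11000✓ 11001✓ 11010✓ 11011✓ 11101✓ 11110✓ 11111✓
Round 1: -0001 -1010 -1111 0-010 00-01 1-001✓ 1-011✓ 1-110✓ 1-111✓ 10-11✓ 100-1✓ 101-0 1011-✓ 11-01✓ 11-10✓ 11-11✓ 110-0✓ 110-1✓ 1100-✓ 1101-✓ 111-1✓ 1111-✓
Round 2: 1--11 1-0-1 1-11- 11--1 11-1- 110--
PIs = {-0001, -1010, -1111, 0-010, 00-01, 1--11, 1-0-1, 1-11-, 101-0, 11--1, 11-1-, 110--}
Coverage chart:
  m1: -0001,00-01
  m2: 0-010 ←essential
  m5: 00-01 ←essential
  m10: -1010,0-010
  m15: -1111 ←essential
  m17: -0001,1-0-1
  m19: 1--11,1-0-1
  m22: 1-11-,101-0
  m23: 1--11,1-11-
  m24: 110-- ←essential
  m25: 1-0-1,11--1,110--
  m26: -1010,11-1-,110--
  m30: 1-11-,11-1-
  m31: -1111,1--11,1-11-,11--1,11-1-
Essential: -1111, 0-010, 00-01, 110--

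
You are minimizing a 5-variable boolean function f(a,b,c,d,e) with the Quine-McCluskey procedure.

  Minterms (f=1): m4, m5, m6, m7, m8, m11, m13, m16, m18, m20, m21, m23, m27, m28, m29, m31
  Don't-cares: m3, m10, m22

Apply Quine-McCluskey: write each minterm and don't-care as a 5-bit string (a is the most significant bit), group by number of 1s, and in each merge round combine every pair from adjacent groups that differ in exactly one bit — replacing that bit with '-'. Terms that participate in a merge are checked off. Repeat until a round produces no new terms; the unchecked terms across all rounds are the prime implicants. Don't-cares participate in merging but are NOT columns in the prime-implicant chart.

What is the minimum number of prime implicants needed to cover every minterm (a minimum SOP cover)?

Round 0: 00011✓ 00100✓ 00101✓ 00110✓ 00111✓ 01000✓ 01010✓ 01011✓ 01101✓ 10000✓ 10010✓ 10100✓ 10101✓ 10110✓ 10111✓ 11011✓ 11100✓ 11101✓ 11111✓
Round 1: -0100✓ -0101✓ -0110✓ -0111✓ -1011 -1101✓ 0-011 0-101✓ 00-11 001-0✓ 001-1✓ 0010-✓ 0011-✓ 010-0 0101- 1-100✓ 1-101✓ 1-111✓ 10-00✓ 10-10✓ 100-0✓ 101-0✓ 101-1✓ 1010-✓ 1011-✓ 11-11 111-1✓ 1110-✓
Round 2: --101 -01-0✓ -01-1✓ -010-✓ -011-✓ 001--✓ 1-1-1 1-10- 10--0 101--✓
Round 3: -01--
PIs = {--101, -01--, -1011, 0-011, 00-11, 010-0, 0101-, 1-1-1, 1-10-, 10--0, 11-11}
Coverage chart:
  m4: -01-- ←essential
  m5: --101,-01--
  m6: -01-- ←essential
  m7: -01--,00-11
  m8: 010-0 ←essential
  m11: -1011,0-011,0101-
  m13: --101 ←essential
  m16: 10--0 ←essential
  m18: 10--0 ←essential
  m20: -01--,1-10-,10--0
  m21: --101,-01--,1-1-1,1-10-
  m23: -01--,1-1-1
  m27: -1011,11-11
  m28: 1-10- ←essential
  m29: --101,1-1-1,1-10-
  m31: 1-1-1,11-11
Essential: --101, -01--, 010-0, 1-10-, 10--0
Petrick residual → -1011, 1-1-1
Min cover (7 terms): cd'e + b'c + bc'de + a'bc'e' + ace + acd' + ab'e'

7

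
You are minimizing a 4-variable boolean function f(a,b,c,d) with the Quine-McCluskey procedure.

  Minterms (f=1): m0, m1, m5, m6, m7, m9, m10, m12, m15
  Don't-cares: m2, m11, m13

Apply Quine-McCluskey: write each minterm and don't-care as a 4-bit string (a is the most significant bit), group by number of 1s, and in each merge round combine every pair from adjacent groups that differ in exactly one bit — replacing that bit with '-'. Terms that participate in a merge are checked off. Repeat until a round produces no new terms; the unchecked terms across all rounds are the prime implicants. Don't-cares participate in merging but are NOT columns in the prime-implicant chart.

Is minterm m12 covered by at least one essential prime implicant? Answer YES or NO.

YES

Round 0: 0000✓ 0001✓ 0010✓ 0101✓ 0110✓ 0111✓ 1001✓ 1010✓ 1011✓ 1100✓ 1101✓ 1111✓
Round 1: -001✓ -010 -101✓ -111✓ 0-01✓ 0-10 00-0 000- 01-1✓ 011- 1-01✓ 1-11✓ 10-1✓ 101- 11-1✓ 110-
Round 2: --01 -1-1 1--1
PIs = {--01, -010, -1-1, 0-10, 00-0, 000-, 011-, 1--1, 101-, 110-}
Coverage chart:
  m0: 00-0,000-
  m1: --01,000-
  m5: --01,-1-1
  m6: 0-10,011-
  m7: -1-1,011-
  m9: --01,1--1
  m10: -010,101-
  m12: 110- ←essential
  m15: -1-1,1--1
Essential: 110-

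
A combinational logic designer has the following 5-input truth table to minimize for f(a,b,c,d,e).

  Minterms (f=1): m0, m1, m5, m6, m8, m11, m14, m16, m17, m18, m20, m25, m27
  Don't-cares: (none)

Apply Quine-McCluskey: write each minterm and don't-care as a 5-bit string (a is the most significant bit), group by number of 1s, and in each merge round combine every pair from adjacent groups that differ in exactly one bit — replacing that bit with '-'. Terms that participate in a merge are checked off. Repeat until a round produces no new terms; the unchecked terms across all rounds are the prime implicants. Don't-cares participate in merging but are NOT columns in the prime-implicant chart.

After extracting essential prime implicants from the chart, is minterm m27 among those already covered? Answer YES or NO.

[col 0] 00000*, 00001*, 00101*, 00110*, 01000*, 01011*, 01110*, 10000*, 10001*, 10010*, 10100*, 11001*, 11011*
[col 1] -0000*, -0001*, -1011, 0-000, 0-110, 00-01, 0000-*, 1-001, 10-00, 100-0, 1000-*, 110-1
[col 2] -000-
Prime implicants: -000-, -1011, 0-000, 0-110, 00-01, 1-001, 10-00, 100-0, 110-1
PI chart (minterm → PIs covering it):
  0 | -000-,0-000
  1 | -000-,00-01
  5 | 00-01  (sole → essential)
  6 | 0-110  (sole → essential)
  8 | 0-000  (sole → essential)
  11 | -1011  (sole → essential)
  14 | 0-110  (sole → essential)
  16 | -000-,10-00,100-0
  17 | -000-,1-001
  18 | 100-0  (sole → essential)
  20 | 10-00  (sole → essential)
  25 | 1-001,110-1
  27 | -1011,110-1
Essential prime implicants: -1011, 0-000, 0-110, 00-01, 10-00, 100-0

YES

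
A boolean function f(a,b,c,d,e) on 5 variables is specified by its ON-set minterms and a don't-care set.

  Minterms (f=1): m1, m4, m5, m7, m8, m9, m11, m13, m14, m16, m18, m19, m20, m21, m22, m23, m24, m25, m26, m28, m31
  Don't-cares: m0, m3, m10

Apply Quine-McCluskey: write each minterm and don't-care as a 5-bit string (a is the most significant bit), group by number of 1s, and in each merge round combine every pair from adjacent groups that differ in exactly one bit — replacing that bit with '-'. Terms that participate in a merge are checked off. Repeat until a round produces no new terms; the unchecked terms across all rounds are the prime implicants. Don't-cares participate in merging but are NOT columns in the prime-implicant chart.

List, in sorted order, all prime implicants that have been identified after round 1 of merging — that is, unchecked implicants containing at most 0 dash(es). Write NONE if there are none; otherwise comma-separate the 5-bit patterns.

NONE

Round 0: 00000✓ 00001✓ 00011✓ 00100✓ 00101✓ 00111✓ 01000✓ 01001✓ 01010✓ 01011✓ 01101✓ 01110✓ 10000✓ 10010✓ 10011✓ 10100✓ 10101✓ 10110✓ 10111✓ 11000✓ 11001✓ 11010✓ 11100✓ 11111✓
Round 1: -0000✓ -0011✓ -0100✓ -0101✓ -0111✓ -1000✓ -1001✓ -1010✓ 0-000✓ 0-001✓ 0-011✓ 0-101✓ 00-00✓ 00-01✓ 00-11✓ 000-1✓ 0000-✓ 001-1✓ 0010-✓ 01-01✓ 01-10 010-0✓ 010-1✓ 0100-✓ 0101-✓ 1-000✓ 1-010✓ 1-100✓ 1-111 10-00✓ 10-10✓ 10-11✓ 100-0✓ 1001-✓ 101-0✓ 101-1✓ 1010-✓ 1011-✓ 11-00✓ 110-0✓ 1100-✓
Round 2: --000 -0-00 -0-11 -01-1 -010- -10-0 -100- 0--01 0-0-1 0-00- 00--1 00-0- 010-- 1--00 1-0-0 10--0 10-1- 101--
PIs = {--000, -0-00, -0-11, -01-1, -010-, -10-0, -100-, 0--01, 0-0-1, 0-00-, 00--1, 00-0-, 01-10, 010--, 1--00, 1-0-0, 1-111, 10--0, 10-1-, 101--}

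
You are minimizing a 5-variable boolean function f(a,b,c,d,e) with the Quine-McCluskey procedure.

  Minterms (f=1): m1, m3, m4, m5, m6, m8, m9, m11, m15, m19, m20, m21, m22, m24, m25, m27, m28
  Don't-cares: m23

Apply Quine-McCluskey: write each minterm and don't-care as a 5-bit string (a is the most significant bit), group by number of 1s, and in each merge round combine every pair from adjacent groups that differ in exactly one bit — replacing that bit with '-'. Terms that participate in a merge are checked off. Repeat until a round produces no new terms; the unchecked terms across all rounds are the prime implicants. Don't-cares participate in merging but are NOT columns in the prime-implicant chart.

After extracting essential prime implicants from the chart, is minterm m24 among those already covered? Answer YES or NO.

YES

[col 0] 00001*, 00011*, 00100*, 00101*, 00110*, 01000*, 01001*, 01011*, 01111*, 10011*, 10100*, 10101*, 10110*, 10111*, 11000*, 11001*, 11011*, 11100*
[col 1] -0011*, -0100*, -0101*, -0110*, -1000*, -1001*, -1011*, 0-001*, 0-011*, 00-01, 000-1*, 001-0*, 0010-*, 01-11, 010-1*, 0100-*, 1-011*, 1-100, 10-11, 101-0*, 101-1*, 1010-*, 1011-*, 11-00, 110-1*, 1100-*
[col 2] --011, -01-0, -010-, -10-1, -100-, 0-0-1, 101--
Prime implicants: --011, -01-0, -010-, -10-1, -100-, 0-0-1, 00-01, 01-11, 1-100, 10-11, 101--, 11-00
PI chart (minterm → PIs covering it):
  1 | 0-0-1,00-01
  3 | --011,0-0-1
  4 | -01-0,-010-
  5 | -010-,00-01
  6 | -01-0  (sole → essential)
  8 | -100-  (sole → essential)
  9 | -10-1,-100-,0-0-1
  11 | --011,-10-1,0-0-1,01-11
  15 | 01-11  (sole → essential)
  19 | --011,10-11
  20 | -01-0,-010-,1-100,101--
  21 | -010-,101--
  22 | -01-0,101--
  24 | -100-,11-00
  25 | -10-1,-100-
  27 | --011,-10-1
  28 | 1-100,11-00
Essential prime implicants: -01-0, -100-, 01-11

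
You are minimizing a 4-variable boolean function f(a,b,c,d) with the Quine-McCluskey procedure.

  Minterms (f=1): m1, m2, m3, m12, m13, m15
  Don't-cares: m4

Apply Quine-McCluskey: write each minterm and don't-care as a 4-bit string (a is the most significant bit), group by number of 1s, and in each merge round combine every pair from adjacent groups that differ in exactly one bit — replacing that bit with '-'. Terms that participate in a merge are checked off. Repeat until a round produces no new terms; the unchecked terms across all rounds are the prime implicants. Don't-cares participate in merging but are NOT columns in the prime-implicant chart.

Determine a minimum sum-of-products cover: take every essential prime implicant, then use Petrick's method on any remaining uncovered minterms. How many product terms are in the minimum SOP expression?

4

[col 0] 0001*, 0010*, 0011*, 0100*, 1100*, 1101*, 1111*
[col 1] -100, 00-1, 001-, 11-1, 110-
Prime implicants: -100, 00-1, 001-, 11-1, 110-
PI chart (minterm → PIs covering it):
  1 | 00-1  (sole → essential)
  2 | 001-  (sole → essential)
  3 | 00-1,001-
  12 | -100,110-
  13 | 11-1,110-
  15 | 11-1  (sole → essential)
Essential prime implicants: 00-1, 001-, 11-1
Petrick residual → -100
Minimum SOP uses 4 PIs: bc'd' + a'b'd + a'b'c + abd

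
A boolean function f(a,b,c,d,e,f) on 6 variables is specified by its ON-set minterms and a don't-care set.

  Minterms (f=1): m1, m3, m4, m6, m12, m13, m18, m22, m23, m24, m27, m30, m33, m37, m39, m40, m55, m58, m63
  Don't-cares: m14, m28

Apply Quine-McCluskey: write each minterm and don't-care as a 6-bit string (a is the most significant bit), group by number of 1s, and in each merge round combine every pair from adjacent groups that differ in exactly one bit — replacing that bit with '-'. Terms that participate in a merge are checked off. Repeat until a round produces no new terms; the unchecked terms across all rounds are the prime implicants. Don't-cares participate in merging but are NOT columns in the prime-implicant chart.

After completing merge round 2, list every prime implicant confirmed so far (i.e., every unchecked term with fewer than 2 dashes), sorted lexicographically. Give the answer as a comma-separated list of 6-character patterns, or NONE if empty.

[col 0] 000001*, 000011*, 000100*, 000110*, 001100*, 001101*, 001110*, 010010*, 010110*, 010111*, 011000*, 011011, 011100*, 011110*, 100001*, 100101*, 100111*, 101000, 110111*, 111010, 111111*
[col 1] -00001, -10111, 0-0110*, 0-1100*, 0-1110*, 00-100*, 00-110*, 0000-1, 0001-0*, 0011-0*, 00110-, 01-110*, 010-10, 01011-, 011-00, 0111-0*, 1-0111, 100-01, 1001-1, 11-111
[col 2] 0--110, 0-11-0, 00-1-0
Prime implicants: -00001, -10111, 0--110, 0-11-0, 00-1-0, 0000-1, 00110-, 010-10, 01011-, 011-00, 011011, 1-0111, 100-01, 1001-1, 101000, 11-111, 111010

-00001, -10111, 0000-1, 00110-, 010-10, 01011-, 011-00, 011011, 1-0111, 100-01, 1001-1, 101000, 11-111, 111010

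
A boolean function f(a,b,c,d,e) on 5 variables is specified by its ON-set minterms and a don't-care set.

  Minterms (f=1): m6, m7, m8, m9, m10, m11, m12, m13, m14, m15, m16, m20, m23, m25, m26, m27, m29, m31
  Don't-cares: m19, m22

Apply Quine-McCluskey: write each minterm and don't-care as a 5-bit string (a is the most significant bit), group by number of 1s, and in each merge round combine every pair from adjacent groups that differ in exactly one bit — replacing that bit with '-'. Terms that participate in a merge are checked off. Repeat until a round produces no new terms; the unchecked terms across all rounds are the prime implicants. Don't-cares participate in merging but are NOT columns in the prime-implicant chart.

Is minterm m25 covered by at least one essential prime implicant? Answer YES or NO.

[col 0] 00110*, 00111*, 01000*, 01001*, 01010*, 01011*, 01100*, 01101*, 01110*, 01111*, 10000*, 10011*, 10100*, 10110*, 10111*, 11001*, 11010*, 11011*, 11101*, 11111*
[col 1] -0110*, -0111*, -1001*, -1010*, -1011*, -1101*, -1111*, 0-110*, 0-111*, 0011-*, 01-00*, 01-01*, 01-10*, 01-11*, 010-0*, 010-1*, 0100-*, 0101-*, 011-0*, 011-1*, 0110-*, 0111-*, 1-011*, 1-111*, 10-00, 10-11*, 101-0, 1011-*, 11-01*, 11-11*, 110-1*, 1101-*, 111-1*
[col 2] --111, -011-, -1-01*, -1-11*, -10-1*, -101-, -11-1*, 0-11-, 01--0*, 01--1*, 01-0-*, 01-1-*, 010--*, 011--*, 1--11, 11--1*
[col 3] -1--1, 01---
Prime implicants: --111, -011-, -1--1, -101-, 0-11-, 01---, 1--11, 10-00, 101-0
PI chart (minterm → PIs covering it):
  6 | -011-,0-11-
  7 | --111,-011-,0-11-
  8 | 01---  (sole → essential)
  9 | -1--1,01---
  10 | -101-,01---
  11 | -1--1,-101-,01---
  12 | 01---  (sole → essential)
  13 | -1--1,01---
  14 | 0-11-,01---
  15 | --111,-1--1,0-11-,01---
  16 | 10-00  (sole → essential)
  20 | 10-00,101-0
  23 | --111,-011-,1--11
  25 | -1--1  (sole → essential)
  26 | -101-  (sole → essential)
  27 | -1--1,-101-,1--11
  29 | -1--1  (sole → essential)
  31 | --111,-1--1,1--11
Essential prime implicants: -1--1, -101-, 01---, 10-00

YES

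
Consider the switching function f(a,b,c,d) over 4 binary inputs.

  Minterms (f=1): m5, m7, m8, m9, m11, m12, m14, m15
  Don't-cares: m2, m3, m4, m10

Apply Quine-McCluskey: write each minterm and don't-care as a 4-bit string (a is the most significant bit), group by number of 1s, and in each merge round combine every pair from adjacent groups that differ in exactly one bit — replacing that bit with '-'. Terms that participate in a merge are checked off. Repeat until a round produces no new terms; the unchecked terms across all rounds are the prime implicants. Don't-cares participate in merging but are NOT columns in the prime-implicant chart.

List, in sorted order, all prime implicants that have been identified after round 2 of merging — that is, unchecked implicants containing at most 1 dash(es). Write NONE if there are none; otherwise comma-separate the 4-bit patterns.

-100, 01-1, 010-

[col 0] 0010*, 0011*, 0100*, 0101*, 0111*, 1000*, 1001*, 1010*, 1011*, 1100*, 1110*, 1111*
[col 1] -010*, -011*, -100, -111*, 0-11*, 001-*, 01-1, 010-, 1-00*, 1-10*, 1-11*, 10-0*, 10-1*, 100-*, 101-*, 11-0*, 111-*
[col 2] --11, -01-, 1--0, 1-1-, 10--
Prime implicants: --11, -01-, -100, 01-1, 010-, 1--0, 1-1-, 10--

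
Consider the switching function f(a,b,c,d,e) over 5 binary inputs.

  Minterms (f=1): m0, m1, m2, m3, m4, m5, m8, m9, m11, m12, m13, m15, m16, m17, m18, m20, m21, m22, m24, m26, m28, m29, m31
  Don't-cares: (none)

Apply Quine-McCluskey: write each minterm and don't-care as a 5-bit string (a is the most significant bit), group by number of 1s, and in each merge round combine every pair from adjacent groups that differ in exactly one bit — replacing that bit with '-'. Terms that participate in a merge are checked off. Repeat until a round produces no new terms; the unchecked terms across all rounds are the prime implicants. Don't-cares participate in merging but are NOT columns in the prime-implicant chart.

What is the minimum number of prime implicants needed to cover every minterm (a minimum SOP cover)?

[col 0] 00000*, 00001*, 00010*, 00011*, 00100*, 00101*, 01000*, 01001*, 01011*, 01100*, 01101*, 01111*, 10000*, 10001*, 10010*, 10100*, 10101*, 10110*, 11000*, 11010*, 11100*, 11101*, 11111*
[col 1] -0000*, -0001*, -0010*, -0100*, -0101*, -1000*, -1100*, -1101*, -1111*, 0-000*, 0-001*, 0-011*, 0-100*, 0-101*, 00-00*, 00-01*, 000-0*, 000-1*, 0000-*, 0001-*, 0010-*, 01-00*, 01-01*, 01-11*, 010-1*, 0100-*, 011-1*, 0110-*, 1-000*, 1-010*, 1-100*, 1-101*, 10-00*, 10-01*, 10-10*, 100-0*, 1000-*, 101-0*, 1010-*, 11-00*, 110-0*, 111-1*, 1110-*
[col 2] --000*, --100*, --101*, -0-00*, -0-01*, -00-0, -000-*, -010-*, -1-00*, -11-1, -110-*, 0--00*, 0--01*, 0-0-1, 0-00-*, 0-10-*, 00-0-*, 000--, 01--1, 01-0-*, 1--00*, 1-0-0, 1-10-*, 10--0, 10-0-*
[col 3] ---00, --10-, -0-0-, 0--0-
Prime implicants: ---00, --10-, -0-0-, -00-0, -11-1, 0--0-, 0-0-1, 000--, 01--1, 1-0-0, 10--0
PI chart (minterm → PIs covering it):
  0 | ---00,-0-0-,-00-0,0--0-,000--
  1 | -0-0-,0--0-,0-0-1,000--
  2 | -00-0,000--
  3 | 0-0-1,000--
  4 | ---00,--10-,-0-0-,0--0-
  5 | --10-,-0-0-,0--0-
  8 | ---00,0--0-
  9 | 0--0-,0-0-1,01--1
  11 | 0-0-1,01--1
  12 | ---00,--10-,0--0-
  13 | --10-,-11-1,0--0-,01--1
  15 | -11-1,01--1
  16 | ---00,-0-0-,-00-0,1-0-0,10--0
  17 | -0-0-  (sole → essential)
  18 | -00-0,1-0-0,10--0
  20 | ---00,--10-,-0-0-,10--0
  21 | --10-,-0-0-
  22 | 10--0  (sole → essential)
  24 | ---00,1-0-0
  26 | 1-0-0  (sole → essential)
  28 | ---00,--10-
  29 | --10-,-11-1
  31 | -11-1  (sole → essential)
Essential prime implicants: -0-0-, -11-1, 1-0-0, 10--0
Petrick residual → ---00, -00-0, 0-0-1
Minimum SOP uses 7 PIs: d'e' + b'd' + b'c'e' + bce + a'c'e + ac'e' + ab'e'

7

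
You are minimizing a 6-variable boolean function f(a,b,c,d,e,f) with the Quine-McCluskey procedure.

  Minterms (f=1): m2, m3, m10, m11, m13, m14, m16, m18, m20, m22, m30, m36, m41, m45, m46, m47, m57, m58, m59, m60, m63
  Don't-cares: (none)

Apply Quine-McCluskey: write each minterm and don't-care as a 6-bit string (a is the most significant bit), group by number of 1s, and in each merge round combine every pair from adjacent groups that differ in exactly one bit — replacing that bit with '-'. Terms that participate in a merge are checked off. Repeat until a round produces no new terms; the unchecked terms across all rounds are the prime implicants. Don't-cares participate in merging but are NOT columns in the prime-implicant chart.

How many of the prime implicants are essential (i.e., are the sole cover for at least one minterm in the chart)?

6

[col 0] 000010*, 000011*, 001010*, 001011*, 001101*, 001110*, 010000*, 010010*, 010100*, 010110*, 011110*, 100100, 101001*, 101101*, 101110*, 101111*, 111001*, 111010*, 111011*, 111100, 111111*
[col 1] -01101, -01110, 0-0010, 0-1110, 00-010*, 00-011*, 00001-*, 001-10, 00101-*, 01-110, 010-00*, 010-10*, 0100-0*, 0101-0*, 1-1001, 1-1111, 101-01, 1011-1, 10111-, 111-11, 1110-1, 11101-
[col 2] 00-01-, 010--0
Prime implicants: -01101, -01110, 0-0010, 0-1110, 00-01-, 001-10, 01-110, 010--0, 1-1001, 1-1111, 100100, 101-01, 1011-1, 10111-, 111-11, 1110-1, 11101-, 111100
PI chart (minterm → PIs covering it):
  2 | 0-0010,00-01-
  3 | 00-01-  (sole → essential)
  10 | 00-01-,001-10
  11 | 00-01-  (sole → essential)
  13 | -01101  (sole → essential)
  14 | -01110,0-1110,001-10
  16 | 010--0  (sole → essential)
  18 | 0-0010,010--0
  20 | 010--0  (sole → essential)
  22 | 01-110,010--0
  30 | 0-1110,01-110
  36 | 100100  (sole → essential)
  41 | 1-1001,101-01
  45 | -01101,101-01,1011-1
  46 | -01110,10111-
  47 | 1-1111,1011-1,10111-
  57 | 1-1001,1110-1
  58 | 11101-  (sole → essential)
  59 | 111-11,1110-1,11101-
  60 | 111100  (sole → essential)
  63 | 1-1111,111-11
Essential prime implicants: -01101, 00-01-, 010--0, 100100, 11101-, 111100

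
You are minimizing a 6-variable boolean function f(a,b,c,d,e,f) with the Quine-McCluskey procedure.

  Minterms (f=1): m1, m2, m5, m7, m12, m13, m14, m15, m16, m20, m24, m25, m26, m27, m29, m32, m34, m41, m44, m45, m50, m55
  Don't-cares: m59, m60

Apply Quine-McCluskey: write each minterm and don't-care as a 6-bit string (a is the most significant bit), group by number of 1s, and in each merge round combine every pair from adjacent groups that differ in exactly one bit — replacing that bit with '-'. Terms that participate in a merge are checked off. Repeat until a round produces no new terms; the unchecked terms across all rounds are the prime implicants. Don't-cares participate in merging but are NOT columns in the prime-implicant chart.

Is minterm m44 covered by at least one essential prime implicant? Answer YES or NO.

[col 0] 000001*, 000010*, 000101*, 000111*, 001100*, 001101*, 001110*, 001111*, 010000*, 010100*, 011000*, 011001*, 011010*, 011011*, 011101*, 100000*, 100010*, 101001*, 101100*, 101101*, 110010*, 110111, 111011*, 111100*
[col 1] -00010, -01100*, -01101*, -11011, 0-1101, 00-101*, 00-111*, 000-01, 0001-1*, 0011-0*, 0011-1*, 00110-*, 00111-*, 01-000, 010-00, 011-01, 0110-0*, 0110-1*, 01100-*, 01101-*, 1-0010, 1-1100, 1000-0, 101-01, 10110-*
[col 2] -0110-, 00-1-1, 0011--, 0110--
Prime implicants: -00010, -0110-, -11011, 0-1101, 00-1-1, 000-01, 0011--, 01-000, 010-00, 011-01, 0110--, 1-0010, 1-1100, 1000-0, 101-01, 110111
PI chart (minterm → PIs covering it):
  1 | 000-01  (sole → essential)
  2 | -00010  (sole → essential)
  5 | 00-1-1,000-01
  7 | 00-1-1  (sole → essential)
  12 | -0110-,0011--
  13 | -0110-,0-1101,00-1-1,0011--
  14 | 0011--  (sole → essential)
  15 | 00-1-1,0011--
  16 | 01-000,010-00
  20 | 010-00  (sole → essential)
  24 | 01-000,0110--
  25 | 011-01,0110--
  26 | 0110--  (sole → essential)
  27 | -11011,0110--
  29 | 0-1101,011-01
  32 | 1000-0  (sole → essential)
  34 | -00010,1-0010,1000-0
  41 | 101-01  (sole → essential)
  44 | -0110-,1-1100
  45 | -0110-,101-01
  50 | 1-0010  (sole → essential)
  55 | 110111  (sole → essential)
Essential prime implicants: -00010, 00-1-1, 000-01, 0011--, 010-00, 0110--, 1-0010, 1000-0, 101-01, 110111

NO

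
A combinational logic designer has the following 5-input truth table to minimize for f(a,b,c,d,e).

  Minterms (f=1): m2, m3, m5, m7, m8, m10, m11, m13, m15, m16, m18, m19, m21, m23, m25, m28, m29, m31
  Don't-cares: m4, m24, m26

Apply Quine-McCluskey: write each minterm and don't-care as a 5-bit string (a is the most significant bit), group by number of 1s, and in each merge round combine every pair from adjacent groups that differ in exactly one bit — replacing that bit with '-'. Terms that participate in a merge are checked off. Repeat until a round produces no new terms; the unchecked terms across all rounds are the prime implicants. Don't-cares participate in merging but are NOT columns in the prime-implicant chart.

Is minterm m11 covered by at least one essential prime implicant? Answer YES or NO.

Round 0: 00010✓ 00011✓ 00100✓ 00101✓ 00111✓ 01000✓ 01010✓ 01011✓ 01101✓ 01111✓ 10000✓ 10010✓ 10011✓ 10101✓ 10111✓ 11000✓ 11001✓ 11010✓ 11100✓ 11101✓ 11111✓
Round 1: -0010✓ -0011✓ -0101✓ -0111✓ -1000✓ -1010✓ -1101✓ -1111✓ 0-010✓ 0-011✓ 0-101✓ 0-111✓ 00-11✓ 0001-✓ 001-1✓ 0010- 01-11✓ 010-0✓ 0101-✓ 011-1✓ 1-000✓ 1-010✓ 1-101✓ 1-111✓ 10-11✓ 100-0✓ 1001-✓ 101-1✓ 11-00✓ 11-01✓ 110-0✓ 1100-✓ 111-1✓ 1110-✓
Round 2: --010 --101✓ --111✓ -0-11 -001- -01-1✓ -10-0 -11-1✓ 0--11 0-01- 0-1-1✓ 1-0-0 1-1-1✓ 11-0-
Round 3: --1-1
PIs = {--010, --1-1, -0-11, -001-, -10-0, 0--11, 0-01-, 0010-, 1-0-0, 11-0-}
Coverage chart:
  m2: --010,-001-,0-01-
  m3: -0-11,-001-,0--11,0-01-
  m5: --1-1,0010-
  m7: --1-1,-0-11,0--11
  m8: -10-0 ←essential
  m10: --010,-10-0,0-01-
  m11: 0--11,0-01-
  m13: --1-1 ←essential
  m15: --1-1,0--11
  m16: 1-0-0 ←essential
  m18: --010,-001-,1-0-0
  m19: -0-11,-001-
  m21: --1-1 ←essential
  m23: --1-1,-0-11
  m25: 11-0- ←essential
  m28: 11-0- ←essential
  m29: --1-1,11-0-
  m31: --1-1 ←essential
Essential: --1-1, -10-0, 1-0-0, 11-0-

NO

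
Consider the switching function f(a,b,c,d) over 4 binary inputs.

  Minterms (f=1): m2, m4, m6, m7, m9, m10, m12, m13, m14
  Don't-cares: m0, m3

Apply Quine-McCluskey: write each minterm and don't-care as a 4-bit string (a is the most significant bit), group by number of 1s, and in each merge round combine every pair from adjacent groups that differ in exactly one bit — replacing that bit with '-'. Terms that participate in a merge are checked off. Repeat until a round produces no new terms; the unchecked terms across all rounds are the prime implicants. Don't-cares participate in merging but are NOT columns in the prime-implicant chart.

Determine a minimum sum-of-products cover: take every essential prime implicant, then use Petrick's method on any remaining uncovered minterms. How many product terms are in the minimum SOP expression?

size-2^0 implicants → 0000(✓)  0010(✓)  0011(✓)  0100(✓)  0110(✓)  0111(✓)  1001(✓)  1010(✓)  1100(✓)  1101(✓)  1110(✓)
size-2^1 implicants → -010(✓)  -100(✓)  -110(✓)  0-00(✓)  0-10(✓)  0-11(✓)  00-0(✓)  001-(✓)  01-0(✓)  011-(✓)  1-01  1-10(✓)  11-0(✓)  110-
size-2^2 implicants → --10  -1-0  0--0  0-1-
Unchecked terms (primes): --10, -1-0, 0--0, 0-1-, 1-01, 110-
Minterm coverage:
  m2 ⊆ --10,0--0,0-1-
  m4 ⊆ -1-0,0--0
  m6 ⊆ --10,-1-0,0--0,0-1-
  m7 ⊆ 0-1- [E]
  m9 ⊆ 1-01 [E]
  m10 ⊆ --10 [E]
  m12 ⊆ -1-0,110-
  m13 ⊆ 1-01,110-
  m14 ⊆ --10,-1-0
E = {--10, 0-1-, 1-01}
Petrick residual → -1-0
Cover = cd' + bd' + a'c + ac'd  |cover|=4

4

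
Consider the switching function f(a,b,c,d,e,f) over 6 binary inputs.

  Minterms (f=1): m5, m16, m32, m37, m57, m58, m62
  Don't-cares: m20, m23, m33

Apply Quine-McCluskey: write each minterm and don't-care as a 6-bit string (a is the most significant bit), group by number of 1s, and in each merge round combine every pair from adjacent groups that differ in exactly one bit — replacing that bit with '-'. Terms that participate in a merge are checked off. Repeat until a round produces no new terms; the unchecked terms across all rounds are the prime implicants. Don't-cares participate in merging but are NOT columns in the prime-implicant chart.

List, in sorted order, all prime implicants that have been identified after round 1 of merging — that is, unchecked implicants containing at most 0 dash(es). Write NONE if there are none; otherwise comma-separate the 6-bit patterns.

010111, 111001

size-2^0 implicants → 000101(✓)  010000(✓)  010100(✓)  010111  100000(✓)  100001(✓)  100101(✓)  111001  111010(✓)  111110(✓)
size-2^1 implicants → -00101  010-00  100-01  10000-  111-10
Unchecked terms (primes): -00101, 010-00, 010111, 100-01, 10000-, 111-10, 111001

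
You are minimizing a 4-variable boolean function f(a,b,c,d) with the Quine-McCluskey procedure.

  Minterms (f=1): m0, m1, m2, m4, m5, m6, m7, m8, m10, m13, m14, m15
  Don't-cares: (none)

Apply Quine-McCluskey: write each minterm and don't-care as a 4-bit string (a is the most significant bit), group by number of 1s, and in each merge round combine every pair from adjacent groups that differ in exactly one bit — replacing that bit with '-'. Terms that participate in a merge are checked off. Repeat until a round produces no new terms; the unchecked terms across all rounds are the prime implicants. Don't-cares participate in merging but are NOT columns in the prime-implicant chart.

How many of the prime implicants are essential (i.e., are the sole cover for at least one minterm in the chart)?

3

size-2^0 implicants → 0000(✓)  0001(✓)  0010(✓)  0100(✓)  0101(✓)  0110(✓)  0111(✓)  1000(✓)  1010(✓)  1101(✓)  1110(✓)  1111(✓)
size-2^1 implicants → -000(✓)  -010(✓)  -101(✓)  -110(✓)  -111(✓)  0-00(✓)  0-01(✓)  0-10(✓)  00-0(✓)  000-(✓)  01-0(✓)  01-1(✓)  010-(✓)  011-(✓)  1-10(✓)  10-0(✓)  11-1(✓)  111-(✓)
size-2^2 implicants → --10  -0-0  -1-1  -11-  0--0  0-0-  01--
Unchecked terms (primes): --10, -0-0, -1-1, -11-, 0--0, 0-0-, 01--
Minterm coverage:
  m0 ⊆ -0-0,0--0,0-0-
  m1 ⊆ 0-0- [E]
  m2 ⊆ --10,-0-0,0--0
  m4 ⊆ 0--0,0-0-,01--
  m5 ⊆ -1-1,0-0-,01--
  m6 ⊆ --10,-11-,0--0,01--
  m7 ⊆ -1-1,-11-,01--
  m8 ⊆ -0-0 [E]
  m10 ⊆ --10,-0-0
  m13 ⊆ -1-1 [E]
  m14 ⊆ --10,-11-
  m15 ⊆ -1-1,-11-
E = {-0-0, -1-1, 0-0-}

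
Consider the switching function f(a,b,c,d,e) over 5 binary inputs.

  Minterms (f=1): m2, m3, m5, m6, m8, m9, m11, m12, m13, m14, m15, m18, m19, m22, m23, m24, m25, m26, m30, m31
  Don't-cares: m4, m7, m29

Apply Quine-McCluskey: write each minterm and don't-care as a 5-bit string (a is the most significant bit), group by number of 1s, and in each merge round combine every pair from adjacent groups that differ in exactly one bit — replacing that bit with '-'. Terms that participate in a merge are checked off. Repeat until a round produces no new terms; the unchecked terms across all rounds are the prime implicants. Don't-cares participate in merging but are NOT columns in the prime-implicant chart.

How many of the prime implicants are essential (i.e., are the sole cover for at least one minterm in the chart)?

2

[col 0] 00010*, 00011*, 00100*, 00101*, 00110*, 00111*, 01000*, 01001*, 01011*, 01100*, 01101*, 01110*, 01111*, 10010*, 10011*, 10110*, 10111*, 11000*, 11001*, 11010*, 11101*, 11110*, 11111*
[col 1] -0010*, -0011*, -0110*, -0111*, -1000*, -1001*, -1101*, -1110*, -1111*, 0-011*, 0-100*, 0-101*, 0-110*, 0-111*, 00-10*, 00-11*, 0001-*, 001-0*, 001-1*, 0010-*, 0011-*, 01-00*, 01-01*, 01-11*, 010-1*, 0100-*, 011-0*, 011-1*, 0110-*, 0111-*, 1-010*, 1-110*, 1-111*, 10-10*, 10-11*, 1001-*, 1011-*, 11-01*, 11-10*, 110-0, 1100-*, 111-1*, 1111-*
[col 2] --110*, --111*, -0-10*, -0-11*, -001-*, -011-*, -1-01, -100-, -11-1, -111-*, 0--11, 0-1-0*, 0-1-1*, 0-10-*, 0-11-*, 00-1-*, 001--*, 01--1, 01-0-, 011--*, 1--10, 1-11-*, 10-1-*
[col 3] --11-, -0-1-, 0-1--
Prime implicants: --11-, -0-1-, -1-01, -100-, -11-1, 0--11, 0-1--, 01--1, 01-0-, 1--10, 110-0
PI chart (minterm → PIs covering it):
  2 | -0-1-  (sole → essential)
  3 | -0-1-,0--11
  5 | 0-1--  (sole → essential)
  6 | --11-,-0-1-,0-1--
  8 | -100-,01-0-
  9 | -1-01,-100-,01--1,01-0-
  11 | 0--11,01--1
  12 | 0-1--,01-0-
  13 | -1-01,-11-1,0-1--,01--1,01-0-
  14 | --11-,0-1--
  15 | --11-,-11-1,0--11,0-1--,01--1
  18 | -0-1-,1--10
  19 | -0-1-  (sole → essential)
  22 | --11-,-0-1-,1--10
  23 | --11-,-0-1-
  24 | -100-,110-0
  25 | -1-01,-100-
  26 | 1--10,110-0
  30 | --11-,1--10
  31 | --11-,-11-1
Essential prime implicants: -0-1-, 0-1--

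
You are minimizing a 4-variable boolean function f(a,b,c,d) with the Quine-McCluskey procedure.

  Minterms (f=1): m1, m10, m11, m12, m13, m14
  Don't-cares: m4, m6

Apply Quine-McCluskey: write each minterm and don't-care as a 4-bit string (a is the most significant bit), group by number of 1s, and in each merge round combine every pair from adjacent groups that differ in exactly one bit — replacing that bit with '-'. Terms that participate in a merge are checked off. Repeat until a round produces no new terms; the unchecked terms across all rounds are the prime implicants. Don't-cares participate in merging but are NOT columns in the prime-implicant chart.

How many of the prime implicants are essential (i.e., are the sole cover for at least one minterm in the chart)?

[col 0] 0001, 0100*, 0110*, 1010*, 1011*, 1100*, 1101*, 1110*
[col 1] -100*, -110*, 01-0*, 1-10, 101-, 11-0*, 110-
[col 2] -1-0
Prime implicants: -1-0, 0001, 1-10, 101-, 110-
PI chart (minterm → PIs covering it):
  1 | 0001  (sole → essential)
  10 | 1-10,101-
  11 | 101-  (sole → essential)
  12 | -1-0,110-
  13 | 110-  (sole → essential)
  14 | -1-0,1-10
Essential prime implicants: 0001, 101-, 110-

3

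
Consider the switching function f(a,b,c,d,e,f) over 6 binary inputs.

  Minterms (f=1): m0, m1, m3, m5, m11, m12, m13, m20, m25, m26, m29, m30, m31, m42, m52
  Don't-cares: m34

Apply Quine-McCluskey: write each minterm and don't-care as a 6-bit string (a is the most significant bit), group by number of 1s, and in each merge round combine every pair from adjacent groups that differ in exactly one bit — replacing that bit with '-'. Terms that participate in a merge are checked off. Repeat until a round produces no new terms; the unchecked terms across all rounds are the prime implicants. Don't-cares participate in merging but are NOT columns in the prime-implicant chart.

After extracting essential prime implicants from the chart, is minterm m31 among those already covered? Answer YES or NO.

size-2^0 implicants → 000000(✓)  000001(✓)  000011(✓)  000101(✓)  001011(✓)  001100(✓)  001101(✓)  010100(✓)  011001(✓)  011010(✓)  011101(✓)  011110(✓)  011111(✓)  100010(✓)  101010(✓)  110100(✓)
size-2^1 implicants → -10100  0-1101  00-011  00-101  000-01  0000-1  00000-  00110-  011-01  011-10  0111-1  01111-  10-010
Unchecked terms (primes): -10100, 0-1101, 00-011, 00-101, 000-01, 0000-1, 00000-, 00110-, 011-01, 011-10, 0111-1, 01111-, 10-010
Minterm coverage:
  m0 ⊆ 00000- [E]
  m1 ⊆ 000-01,0000-1,00000-
  m3 ⊆ 00-011,0000-1
  m5 ⊆ 00-101,000-01
  m11 ⊆ 00-011 [E]
  m12 ⊆ 00110- [E]
  m13 ⊆ 0-1101,00-101,00110-
  m20 ⊆ -10100 [E]
  m25 ⊆ 011-01 [E]
  m26 ⊆ 011-10 [E]
  m29 ⊆ 0-1101,011-01,0111-1
  m30 ⊆ 011-10,01111-
  m31 ⊆ 0111-1,01111-
  m42 ⊆ 10-010 [E]
  m52 ⊆ -10100 [E]
E = {-10100, 00-011, 00000-, 00110-, 011-01, 011-10, 10-010}

NO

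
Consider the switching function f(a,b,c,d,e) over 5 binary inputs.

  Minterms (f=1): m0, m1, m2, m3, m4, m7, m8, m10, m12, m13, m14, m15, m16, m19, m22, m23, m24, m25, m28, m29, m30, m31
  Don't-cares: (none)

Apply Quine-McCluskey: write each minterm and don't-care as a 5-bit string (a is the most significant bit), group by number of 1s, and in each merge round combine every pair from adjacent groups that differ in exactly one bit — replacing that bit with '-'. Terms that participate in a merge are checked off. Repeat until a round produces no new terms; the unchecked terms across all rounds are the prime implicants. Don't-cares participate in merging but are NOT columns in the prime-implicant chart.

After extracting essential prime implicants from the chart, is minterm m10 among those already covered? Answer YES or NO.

Round 0: 00000✓ 00001✓ 00010✓ 00011✓ 00100✓ 00111✓ 01000✓ 01010✓ 01100✓ 01101✓ 01110✓ 01111✓ 10000✓ 10011✓ 10110✓ 10111✓ 11000✓ 11001✓ 11100✓ 11101✓ 11110✓ 11111✓
Round 1: -0000✓ -0011✓ -0111✓ -1000✓ -1100✓ -1101✓ -1110✓ -1111✓ 0-000✓ 0-010✓ 0-100✓ 0-111✓ 00-00✓ 00-11✓ 000-0✓ 000-1✓ 0000-✓ 0001-✓ 01-00✓ 01-10✓ 010-0✓ 011-0✓ 011-1✓ 0110-✓ 0111-✓ 1-000✓ 1-110✓ 1-111✓ 10-11✓ 1011-✓ 11-00✓ 11-01✓ 1100-✓ 111-0✓ 111-1✓ 1110-✓ 1111-✓
Round 2: --000 --111 -0-11 -1-00 -11-0✓ -11-1✓ -110-✓ -111-✓ 0--00 0-0-0 000-- 01--0 011--✓ 1-11- 11-0- 111--✓
Round 3: -11--
PIs = {--000, --111, -0-11, -1-00, -11--, 0--00, 0-0-0, 000--, 01--0, 1-11-, 11-0-}
Coverage chart:
  m0: --000,0--00,0-0-0,000--
  m1: 000-- ←essential
  m2: 0-0-0,000--
  m3: -0-11,000--
  m4: 0--00 ←essential
  m7: --111,-0-11
  m8: --000,-1-00,0--00,0-0-0,01--0
  m10: 0-0-0,01--0
  m12: -1-00,-11--,0--00,01--0
  m13: -11-- ←essential
  m14: -11--,01--0
  m15: --111,-11--
  m16: --000 ←essential
  m19: -0-11 ←essential
  m22: 1-11- ←essential
  m23: --111,-0-11,1-11-
  m24: --000,-1-00,11-0-
  m25: 11-0- ←essential
  m28: -1-00,-11--,11-0-
  m29: -11--,11-0-
  m30: -11--,1-11-
  m31: --111,-11--,1-11-
Essential: --000, -0-11, -11--, 0--00, 000--, 1-11-, 11-0-

NO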